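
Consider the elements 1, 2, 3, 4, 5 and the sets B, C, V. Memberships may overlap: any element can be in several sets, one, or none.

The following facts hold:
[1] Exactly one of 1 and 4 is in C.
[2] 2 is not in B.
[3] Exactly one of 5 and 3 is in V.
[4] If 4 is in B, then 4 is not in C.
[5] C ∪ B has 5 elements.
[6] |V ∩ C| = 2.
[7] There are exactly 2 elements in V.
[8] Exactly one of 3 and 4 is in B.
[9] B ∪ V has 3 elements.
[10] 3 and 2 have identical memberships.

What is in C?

C = {1, 2, 3, 5}

From (2): 2 ∉ B.
(10): 3 matches 2: 3 ∉ B.
(8) (exactly one): 4 ∈ B.
(4): 4 ∉ C.
(1) (exactly one): 1 ∈ C.
Suppose 2 ∉ C: no assignment then satisfies all the clues, so 2 ∈ C.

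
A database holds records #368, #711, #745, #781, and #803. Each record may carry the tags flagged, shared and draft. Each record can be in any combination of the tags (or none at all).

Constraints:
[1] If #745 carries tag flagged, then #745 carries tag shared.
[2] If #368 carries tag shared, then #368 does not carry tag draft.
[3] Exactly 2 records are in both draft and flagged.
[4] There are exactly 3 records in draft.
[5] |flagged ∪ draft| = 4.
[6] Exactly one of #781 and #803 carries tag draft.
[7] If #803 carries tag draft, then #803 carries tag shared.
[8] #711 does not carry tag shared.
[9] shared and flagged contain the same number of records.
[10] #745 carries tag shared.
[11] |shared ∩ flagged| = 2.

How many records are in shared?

From (8): #711 ∉ shared.
From (10): #745 ∈ shared.

3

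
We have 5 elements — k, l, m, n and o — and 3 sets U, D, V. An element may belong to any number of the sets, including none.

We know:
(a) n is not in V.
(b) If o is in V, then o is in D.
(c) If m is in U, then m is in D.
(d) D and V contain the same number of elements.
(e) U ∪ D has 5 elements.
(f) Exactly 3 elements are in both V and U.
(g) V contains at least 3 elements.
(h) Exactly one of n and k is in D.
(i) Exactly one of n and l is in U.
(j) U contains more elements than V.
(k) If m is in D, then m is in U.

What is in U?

U = {k, l, m, o}

From (a): n ∉ V.
Suppose k ∉ U: no assignment then satisfies all the clues, so k ∈ U.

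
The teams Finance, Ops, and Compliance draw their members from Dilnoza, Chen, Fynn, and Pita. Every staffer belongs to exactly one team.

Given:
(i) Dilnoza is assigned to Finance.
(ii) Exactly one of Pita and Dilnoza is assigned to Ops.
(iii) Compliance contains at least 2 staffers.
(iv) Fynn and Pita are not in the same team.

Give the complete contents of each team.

Finance = {Dilnoza}; Ops = {Pita}; Compliance = {Chen, Fynn}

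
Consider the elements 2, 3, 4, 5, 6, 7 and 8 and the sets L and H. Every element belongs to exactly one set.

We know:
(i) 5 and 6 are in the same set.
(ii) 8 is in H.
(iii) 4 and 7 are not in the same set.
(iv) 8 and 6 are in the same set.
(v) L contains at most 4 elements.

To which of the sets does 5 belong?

5: H

From (ii): 8 ∈ H.
(iv): 6 matches 8: 6 ∉ L.
(iv): 6 matches 8: 6 ∈ H.
(i): 5 matches 6: 5 ∉ L.
(i): 5 matches 6: 5 ∈ H.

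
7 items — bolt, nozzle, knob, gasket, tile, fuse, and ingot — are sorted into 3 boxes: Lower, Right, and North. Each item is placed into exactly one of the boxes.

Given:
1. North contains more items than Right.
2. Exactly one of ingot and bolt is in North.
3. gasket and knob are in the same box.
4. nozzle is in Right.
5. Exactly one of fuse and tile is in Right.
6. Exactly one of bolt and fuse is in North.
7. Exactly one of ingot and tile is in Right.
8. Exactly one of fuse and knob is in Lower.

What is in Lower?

Lower = {fuse, ingot}

From (4): nozzle ∈ Right.
Suppose bolt ∈ Lower: no assignment then satisfies all the clues, so bolt ∉ Lower.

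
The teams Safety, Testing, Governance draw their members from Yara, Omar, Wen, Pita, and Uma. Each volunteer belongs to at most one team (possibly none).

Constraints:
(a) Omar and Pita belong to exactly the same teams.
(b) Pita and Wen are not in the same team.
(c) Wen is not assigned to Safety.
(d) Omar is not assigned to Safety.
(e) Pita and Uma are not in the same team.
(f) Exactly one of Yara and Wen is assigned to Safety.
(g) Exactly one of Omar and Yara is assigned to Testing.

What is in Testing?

Testing = {Omar, Pita}

From (c): Wen ∉ Safety.
From (d): Omar ∉ Safety.
(a): Pita matches Omar: Pita ∉ Safety.
(f) (exactly one): Yara ∈ Safety.
(g) (exactly one): Omar ∈ Testing.
(a): Pita matches Omar: Pita ∈ Testing.
(b): Wen ∉ Testing.
(e): Uma ∉ Testing.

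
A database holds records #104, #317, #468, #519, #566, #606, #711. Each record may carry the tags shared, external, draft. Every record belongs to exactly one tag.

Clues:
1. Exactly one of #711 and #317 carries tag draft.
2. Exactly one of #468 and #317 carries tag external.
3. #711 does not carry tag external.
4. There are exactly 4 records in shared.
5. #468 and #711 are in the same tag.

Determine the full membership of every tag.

From (3): #711 ∉ external.
(5): #468 matches #711: #468 ∉ external.
(2) (exactly one): #317 ∈ external.
(1) (exactly one): #711 ∈ draft.
(5): #468 matches #711: #468 ∉ shared.
(5): #468 matches #711: #468 ∈ draft.
(4): only 4 candidates remain for shared, so all are in.

shared = {#104, #519, #566, #606}; external = {#317}; draft = {#468, #711}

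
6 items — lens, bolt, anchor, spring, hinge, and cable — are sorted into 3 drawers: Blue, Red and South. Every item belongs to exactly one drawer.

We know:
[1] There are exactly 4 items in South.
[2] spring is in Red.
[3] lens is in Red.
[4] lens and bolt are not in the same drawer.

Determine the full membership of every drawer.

From (2): spring ∈ Red.
From (3): lens ∈ Red.
(1): only 4 candidates remain for South, so all are in.

Blue = {}; Red = {lens, spring}; South = {anchor, bolt, cable, hinge}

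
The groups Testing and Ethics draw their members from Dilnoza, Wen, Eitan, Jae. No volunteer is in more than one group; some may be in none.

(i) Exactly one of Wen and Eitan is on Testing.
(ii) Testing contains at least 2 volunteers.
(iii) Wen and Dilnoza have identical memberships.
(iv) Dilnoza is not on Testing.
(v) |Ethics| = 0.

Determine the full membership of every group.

Testing = {Eitan, Jae}; Ethics = {}

From (iv): Dilnoza ∉ Testing.
(iii): Wen matches Dilnoza: Wen ∉ Testing.
(v): Ethics already has 0, so the rest are out.
(i) (exactly one): Eitan ∈ Testing.
(ii): only 2 candidates remain for Testing, so all are in.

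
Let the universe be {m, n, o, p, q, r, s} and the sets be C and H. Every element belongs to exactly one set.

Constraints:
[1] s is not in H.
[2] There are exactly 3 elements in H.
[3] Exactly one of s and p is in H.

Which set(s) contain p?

p: H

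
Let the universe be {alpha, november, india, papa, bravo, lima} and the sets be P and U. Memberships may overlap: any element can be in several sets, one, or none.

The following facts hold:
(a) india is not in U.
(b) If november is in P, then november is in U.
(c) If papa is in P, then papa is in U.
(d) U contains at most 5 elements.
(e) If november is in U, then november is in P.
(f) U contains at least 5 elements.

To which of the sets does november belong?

From (a): india ∉ U.
(f): only 5 candidates remain for U, so all are in.
(e): november ∈ P.

november: P, U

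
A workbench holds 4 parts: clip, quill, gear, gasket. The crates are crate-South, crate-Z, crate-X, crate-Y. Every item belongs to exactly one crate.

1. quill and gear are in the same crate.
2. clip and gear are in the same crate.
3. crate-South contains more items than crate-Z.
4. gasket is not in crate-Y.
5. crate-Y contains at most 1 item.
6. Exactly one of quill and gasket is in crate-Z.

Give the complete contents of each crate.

crate-South = {clip, gear, quill}; crate-Z = {gasket}; crate-X = {}; crate-Y = {}

From (4): gasket ∉ crate-Y.
Suppose clip ∉ crate-South: no assignment then satisfies all the clues, so clip ∈ crate-South.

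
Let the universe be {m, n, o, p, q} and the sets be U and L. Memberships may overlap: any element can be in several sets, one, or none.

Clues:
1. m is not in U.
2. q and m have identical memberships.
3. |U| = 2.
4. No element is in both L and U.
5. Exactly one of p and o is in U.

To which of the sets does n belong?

n: U

From (1): m ∉ U.
(2): q matches m: q ∉ U.
Suppose n ∉ U: no assignment then satisfies all the clues, so n ∈ U.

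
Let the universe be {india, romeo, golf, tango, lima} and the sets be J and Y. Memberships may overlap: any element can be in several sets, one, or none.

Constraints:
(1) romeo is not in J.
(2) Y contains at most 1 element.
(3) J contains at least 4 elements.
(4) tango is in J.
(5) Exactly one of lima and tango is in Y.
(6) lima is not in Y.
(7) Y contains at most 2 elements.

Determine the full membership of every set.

J = {golf, india, lima, tango}; Y = {tango}

From (1): romeo ∉ J.
From (4): tango ∈ J.
From (6): lima ∉ Y.
(3): only 4 candidates remain for J, so all are in.
(5) (exactly one): tango ∈ Y.
(2): Y already has 1, so the rest are out.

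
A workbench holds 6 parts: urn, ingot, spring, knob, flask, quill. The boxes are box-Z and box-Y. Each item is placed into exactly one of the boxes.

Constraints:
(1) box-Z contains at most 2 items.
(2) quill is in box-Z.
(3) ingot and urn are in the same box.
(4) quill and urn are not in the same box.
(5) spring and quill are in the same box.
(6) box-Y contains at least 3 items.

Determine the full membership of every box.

box-Z = {quill, spring}; box-Y = {flask, ingot, knob, urn}

From (2): quill ∈ box-Z.
(4): urn ∉ box-Z.
(5): spring matches quill: spring ∈ box-Z.
Only one box left: urn ∈ box-Y.
(1): box-Z already has 2, so the rest are out.
(3): ingot matches urn: ingot ∈ box-Y.
Only one box left: knob ∈ box-Y.
Only one box left: flask ∈ box-Y.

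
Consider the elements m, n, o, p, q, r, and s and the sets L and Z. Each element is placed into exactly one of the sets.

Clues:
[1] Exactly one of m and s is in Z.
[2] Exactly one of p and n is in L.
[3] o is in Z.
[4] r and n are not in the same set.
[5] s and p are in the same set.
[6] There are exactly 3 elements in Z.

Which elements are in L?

L = {p, q, r, s}

From (3): o ∈ Z.
Suppose m ∈ L: no assignment then satisfies all the clues, so m ∉ L.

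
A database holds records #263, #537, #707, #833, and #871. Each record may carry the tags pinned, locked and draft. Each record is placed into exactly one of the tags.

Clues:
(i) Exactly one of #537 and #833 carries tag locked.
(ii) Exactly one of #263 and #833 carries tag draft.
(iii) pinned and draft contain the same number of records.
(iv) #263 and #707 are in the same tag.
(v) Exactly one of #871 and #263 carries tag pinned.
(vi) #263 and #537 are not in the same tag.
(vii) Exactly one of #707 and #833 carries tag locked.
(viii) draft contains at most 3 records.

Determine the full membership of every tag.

pinned = {#537, #871}; locked = {#833}; draft = {#263, #707}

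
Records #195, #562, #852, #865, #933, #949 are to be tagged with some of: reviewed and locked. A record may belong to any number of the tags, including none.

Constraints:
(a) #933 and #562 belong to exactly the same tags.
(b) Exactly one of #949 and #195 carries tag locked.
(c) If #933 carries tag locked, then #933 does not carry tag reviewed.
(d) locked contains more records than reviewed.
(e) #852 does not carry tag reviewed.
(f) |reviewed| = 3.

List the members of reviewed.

reviewed = {#195, #865, #949}

From (e): #852 ∉ reviewed.
Suppose #195 ∉ reviewed: no assignment then satisfies all the clues, so #195 ∈ reviewed.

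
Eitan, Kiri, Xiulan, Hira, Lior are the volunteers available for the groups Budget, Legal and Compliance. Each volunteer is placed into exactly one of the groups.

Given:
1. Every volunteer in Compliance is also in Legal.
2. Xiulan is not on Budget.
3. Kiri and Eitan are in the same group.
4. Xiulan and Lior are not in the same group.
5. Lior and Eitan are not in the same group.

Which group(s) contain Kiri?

From (2): Xiulan ∉ Budget.
Suppose Kiri ∈ Budget: no assignment then satisfies all the clues, so Kiri ∉ Budget.

Kiri: Legal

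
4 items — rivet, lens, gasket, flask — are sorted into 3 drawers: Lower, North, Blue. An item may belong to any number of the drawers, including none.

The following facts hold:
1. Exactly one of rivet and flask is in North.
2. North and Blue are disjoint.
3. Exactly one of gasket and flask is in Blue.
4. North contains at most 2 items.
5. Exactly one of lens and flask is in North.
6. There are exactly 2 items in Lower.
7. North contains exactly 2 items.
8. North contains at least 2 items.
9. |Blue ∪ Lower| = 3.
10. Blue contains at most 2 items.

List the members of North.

North = {lens, rivet}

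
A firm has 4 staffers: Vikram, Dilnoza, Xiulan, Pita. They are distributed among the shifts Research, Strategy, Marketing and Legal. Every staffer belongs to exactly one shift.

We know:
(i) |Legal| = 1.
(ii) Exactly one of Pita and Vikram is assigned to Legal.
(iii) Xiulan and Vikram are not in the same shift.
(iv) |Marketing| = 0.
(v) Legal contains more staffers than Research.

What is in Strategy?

Strategy = {Dilnoza, Pita, Xiulan}

(iv): Marketing already has 0, so the rest are out.
Suppose Vikram ∈ Strategy: no assignment then satisfies all the clues, so Vikram ∉ Strategy.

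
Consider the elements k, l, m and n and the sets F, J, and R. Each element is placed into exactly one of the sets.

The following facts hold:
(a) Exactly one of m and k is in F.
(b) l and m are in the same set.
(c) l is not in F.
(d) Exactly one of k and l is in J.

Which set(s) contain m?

m: J

From (c): l ∉ F.
(b): m matches l: m ∉ F.
(a) (exactly one): k ∈ F.
(d) (exactly one): l ∈ J.
(b): m matches l: m ∈ J.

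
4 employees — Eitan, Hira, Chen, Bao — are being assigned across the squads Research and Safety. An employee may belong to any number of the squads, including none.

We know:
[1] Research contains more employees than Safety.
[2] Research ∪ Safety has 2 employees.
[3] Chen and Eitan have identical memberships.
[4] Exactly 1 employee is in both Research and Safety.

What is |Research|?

2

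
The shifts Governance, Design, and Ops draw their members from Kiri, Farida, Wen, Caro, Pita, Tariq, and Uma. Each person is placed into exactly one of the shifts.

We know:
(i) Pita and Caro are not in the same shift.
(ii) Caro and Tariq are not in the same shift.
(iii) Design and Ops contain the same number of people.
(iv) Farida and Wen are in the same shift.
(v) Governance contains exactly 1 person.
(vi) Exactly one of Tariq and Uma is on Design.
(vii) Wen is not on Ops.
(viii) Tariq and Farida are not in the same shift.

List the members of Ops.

From (vii): Wen ∉ Ops.
(iv): Farida matches Wen: Farida ∉ Ops.
Suppose Kiri ∉ Ops: no assignment then satisfies all the clues, so Kiri ∈ Ops.

Ops = {Kiri, Pita, Tariq}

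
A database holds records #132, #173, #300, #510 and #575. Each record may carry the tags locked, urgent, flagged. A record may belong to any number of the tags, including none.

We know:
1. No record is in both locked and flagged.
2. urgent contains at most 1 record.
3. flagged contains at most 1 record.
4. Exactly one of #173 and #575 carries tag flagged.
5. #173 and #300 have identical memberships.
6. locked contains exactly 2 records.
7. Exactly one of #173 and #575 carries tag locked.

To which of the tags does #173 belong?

#173: locked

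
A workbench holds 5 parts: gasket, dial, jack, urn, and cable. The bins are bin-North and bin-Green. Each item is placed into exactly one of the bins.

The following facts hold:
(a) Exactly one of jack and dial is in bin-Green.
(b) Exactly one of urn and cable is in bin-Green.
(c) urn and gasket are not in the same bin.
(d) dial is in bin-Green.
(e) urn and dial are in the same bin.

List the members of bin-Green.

From (d): dial ∈ bin-Green.
(a) (exactly one): jack ∉ bin-Green.
(e): urn matches dial: urn ∉ bin-North.
(e): urn matches dial: urn ∈ bin-Green.
Only one bin left: jack ∈ bin-North.
(b) (exactly one): cable ∉ bin-Green.
(c): gasket ∉ bin-Green.
Only one bin left: gasket ∈ bin-North.
Only one bin left: cable ∈ bin-North.

bin-Green = {dial, urn}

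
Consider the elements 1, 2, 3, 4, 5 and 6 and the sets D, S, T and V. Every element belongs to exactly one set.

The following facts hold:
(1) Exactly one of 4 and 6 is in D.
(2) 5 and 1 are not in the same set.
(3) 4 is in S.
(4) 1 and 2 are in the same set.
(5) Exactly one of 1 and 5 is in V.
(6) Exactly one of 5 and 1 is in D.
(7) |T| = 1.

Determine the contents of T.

T = {3}

From (3): 4 ∈ S.
(1) (exactly one): 6 ∈ D.
Suppose 1 ∈ T: no assignment then satisfies all the clues, so 1 ∉ T.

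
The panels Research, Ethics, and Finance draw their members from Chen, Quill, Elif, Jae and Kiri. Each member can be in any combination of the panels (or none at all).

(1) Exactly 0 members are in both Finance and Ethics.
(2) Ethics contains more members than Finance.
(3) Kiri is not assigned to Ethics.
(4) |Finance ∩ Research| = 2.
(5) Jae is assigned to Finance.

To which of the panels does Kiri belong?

Kiri: Finance, Research

From (3): Kiri ∉ Ethics.
From (5): Jae ∈ Finance.
Suppose Kiri ∉ Research: no assignment then satisfies all the clues, so Kiri ∈ Research.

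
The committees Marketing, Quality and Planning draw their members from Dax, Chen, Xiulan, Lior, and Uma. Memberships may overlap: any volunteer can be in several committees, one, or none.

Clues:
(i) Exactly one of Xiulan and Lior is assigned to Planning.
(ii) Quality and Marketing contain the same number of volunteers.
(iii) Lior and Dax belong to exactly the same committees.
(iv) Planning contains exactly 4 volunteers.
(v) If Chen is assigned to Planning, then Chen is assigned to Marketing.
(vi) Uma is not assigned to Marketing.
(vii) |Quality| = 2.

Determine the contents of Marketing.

Marketing = {Chen, Xiulan}

From (vi): Uma ∉ Marketing.
Suppose Dax ∈ Marketing: no assignment then satisfies all the clues, so Dax ∉ Marketing.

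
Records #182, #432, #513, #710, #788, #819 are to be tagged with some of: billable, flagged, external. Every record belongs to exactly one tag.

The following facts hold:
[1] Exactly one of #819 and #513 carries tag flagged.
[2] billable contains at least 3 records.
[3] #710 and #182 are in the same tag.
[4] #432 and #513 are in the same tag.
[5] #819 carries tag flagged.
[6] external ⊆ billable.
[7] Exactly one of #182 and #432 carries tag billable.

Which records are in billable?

From (5): #819 ∈ flagged.
(1) (exactly one): #513 ∉ flagged.
(4): #432 matches #513: #432 ∉ flagged.
Suppose #182 ∈ billable: no assignment then satisfies all the clues, so #182 ∉ billable.

billable = {#432, #513, #788}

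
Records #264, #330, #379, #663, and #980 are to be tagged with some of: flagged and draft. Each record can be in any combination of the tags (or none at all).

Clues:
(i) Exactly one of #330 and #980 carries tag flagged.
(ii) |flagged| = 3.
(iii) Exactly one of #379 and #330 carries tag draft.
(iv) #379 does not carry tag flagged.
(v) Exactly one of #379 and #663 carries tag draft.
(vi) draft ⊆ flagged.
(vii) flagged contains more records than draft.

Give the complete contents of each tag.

flagged = {#264, #330, #663}; draft = {#330, #663}

From (iv): #379 ∉ flagged.
(vi) contrapositive: #379 ∉ draft.
(iii) (exactly one): #330 ∈ draft.
(v) (exactly one): #663 ∈ draft.
(vi) with #330 ∈ draft: #330 ∈ flagged.
(vi) with #663 ∈ draft: #663 ∈ flagged.
(i) (exactly one): #980 ∉ flagged.
(ii): only 3 candidates remain for flagged, so all are in.
(vi) contrapositive: #980 ∉ draft.
Suppose #264 ∈ draft: no assignment then satisfies all the clues, so #264 ∉ draft.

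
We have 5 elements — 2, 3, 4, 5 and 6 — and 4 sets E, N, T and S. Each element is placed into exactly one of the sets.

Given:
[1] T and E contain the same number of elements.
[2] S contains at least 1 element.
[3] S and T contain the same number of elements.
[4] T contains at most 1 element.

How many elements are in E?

1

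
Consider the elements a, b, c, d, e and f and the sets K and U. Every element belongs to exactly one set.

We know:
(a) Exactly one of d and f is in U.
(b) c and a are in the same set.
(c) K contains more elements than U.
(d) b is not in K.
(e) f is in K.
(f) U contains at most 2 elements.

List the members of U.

From (d): b ∉ K.
From (e): f ∈ K.
(a) (exactly one): d ∈ U.
Only one set left: b ∈ U.
(f): U already has 2, so the rest are out.
Only one set left: a ∈ K.
Only one set left: c ∈ K.
Only one set left: e ∈ K.

U = {b, d}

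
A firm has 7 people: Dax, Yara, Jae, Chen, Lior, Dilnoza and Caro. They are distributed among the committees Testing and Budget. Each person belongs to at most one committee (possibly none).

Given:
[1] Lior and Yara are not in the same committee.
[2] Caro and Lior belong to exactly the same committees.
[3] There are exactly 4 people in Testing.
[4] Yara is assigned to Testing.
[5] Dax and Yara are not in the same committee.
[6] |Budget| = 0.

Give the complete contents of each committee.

From (4): Yara ∈ Testing.
(1): Lior ∉ Testing.
(2): Caro matches Lior: Caro ∉ Testing.
(5): Dax ∉ Testing.
(6): Budget already has 0, so the rest are out.
(3): only 4 candidates remain for Testing, so all are in.

Testing = {Chen, Dilnoza, Jae, Yara}; Budget = {}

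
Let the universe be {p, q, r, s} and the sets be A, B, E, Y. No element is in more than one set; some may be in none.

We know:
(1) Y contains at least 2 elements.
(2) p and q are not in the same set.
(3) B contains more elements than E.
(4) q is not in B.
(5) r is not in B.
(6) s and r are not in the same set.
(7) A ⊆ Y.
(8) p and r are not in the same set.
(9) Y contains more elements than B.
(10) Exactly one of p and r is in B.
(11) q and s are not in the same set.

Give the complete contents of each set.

A = {}; B = {p}; E = {}; Y = {q, r}

From (4): q ∉ B.
From (5): r ∉ B.
(10) (exactly one): p ∈ B.
Suppose q ∈ A: no assignment then satisfies all the clues, so q ∉ A.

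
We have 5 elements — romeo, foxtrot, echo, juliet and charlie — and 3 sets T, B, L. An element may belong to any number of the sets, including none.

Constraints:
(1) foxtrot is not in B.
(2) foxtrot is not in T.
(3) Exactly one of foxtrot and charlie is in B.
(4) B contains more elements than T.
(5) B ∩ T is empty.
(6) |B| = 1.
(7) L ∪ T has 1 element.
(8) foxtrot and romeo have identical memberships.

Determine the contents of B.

From (1): foxtrot ∉ B.
From (2): foxtrot ∉ T.
(3) (exactly one): charlie ∈ B.
(5) (disjoint): charlie ∉ T.
(6): B already has 1, so the rest are out.
(8): romeo matches foxtrot: romeo ∉ T.

B = {charlie}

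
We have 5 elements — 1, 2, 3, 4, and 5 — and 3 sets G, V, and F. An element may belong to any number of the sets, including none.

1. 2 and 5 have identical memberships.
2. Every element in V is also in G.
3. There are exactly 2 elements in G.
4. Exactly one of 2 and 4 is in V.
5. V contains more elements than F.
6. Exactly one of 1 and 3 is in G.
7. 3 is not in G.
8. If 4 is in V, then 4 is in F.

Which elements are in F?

F = {4}

From (7): 3 ∉ G.
(2) contrapositive: 3 ∉ V.
(6) (exactly one): 1 ∈ G.
Suppose 1 ∈ F: no assignment then satisfies all the clues, so 1 ∉ F.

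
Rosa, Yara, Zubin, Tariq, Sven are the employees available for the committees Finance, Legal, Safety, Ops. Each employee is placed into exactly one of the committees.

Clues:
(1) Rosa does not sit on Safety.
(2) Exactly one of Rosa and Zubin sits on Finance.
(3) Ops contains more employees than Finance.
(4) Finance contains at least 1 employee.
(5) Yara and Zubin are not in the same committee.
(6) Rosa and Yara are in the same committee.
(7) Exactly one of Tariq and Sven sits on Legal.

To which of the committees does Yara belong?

From (1): Rosa ∉ Safety.
(6): Yara matches Rosa: Yara ∉ Safety.
Suppose Yara ∈ Finance: no assignment then satisfies all the clues, so Yara ∉ Finance.

Yara: Ops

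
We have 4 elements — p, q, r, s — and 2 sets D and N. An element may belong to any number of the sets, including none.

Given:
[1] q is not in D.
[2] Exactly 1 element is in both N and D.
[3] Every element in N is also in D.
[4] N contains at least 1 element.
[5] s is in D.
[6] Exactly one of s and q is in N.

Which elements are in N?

N = {s}

From (1): q ∉ D.
From (5): s ∈ D.
(3) contrapositive: q ∉ N.
(6) (exactly one): s ∈ N.
Suppose p ∈ N: no assignment then satisfies all the clues, so p ∉ N.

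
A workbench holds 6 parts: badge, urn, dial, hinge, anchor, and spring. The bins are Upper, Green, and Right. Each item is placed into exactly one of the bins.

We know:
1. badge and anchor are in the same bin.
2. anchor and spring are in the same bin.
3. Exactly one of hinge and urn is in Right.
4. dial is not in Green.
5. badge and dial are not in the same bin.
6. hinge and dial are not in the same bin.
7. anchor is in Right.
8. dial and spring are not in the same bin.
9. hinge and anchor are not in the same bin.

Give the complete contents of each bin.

Upper = {dial}; Green = {hinge}; Right = {anchor, badge, spring, urn}

From (4): dial ∉ Green.
From (7): anchor ∈ Right.
(1): badge matches anchor: badge ∉ Upper.
(1): badge matches anchor: badge ∉ Green.
(1): badge matches anchor: badge ∈ Right.
(2): spring matches anchor: spring ∉ Upper.
(2): spring matches anchor: spring ∉ Green.
(2): spring matches anchor: spring ∈ Right.
(5): dial ∉ Right.
(9): hinge ∉ Right.
Only one bin left: dial ∈ Upper.
Only one bin left: hinge ∈ Green.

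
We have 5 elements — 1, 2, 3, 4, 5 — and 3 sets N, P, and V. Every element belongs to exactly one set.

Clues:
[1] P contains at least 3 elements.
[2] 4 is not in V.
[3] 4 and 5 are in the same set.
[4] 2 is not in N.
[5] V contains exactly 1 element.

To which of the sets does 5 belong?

5: P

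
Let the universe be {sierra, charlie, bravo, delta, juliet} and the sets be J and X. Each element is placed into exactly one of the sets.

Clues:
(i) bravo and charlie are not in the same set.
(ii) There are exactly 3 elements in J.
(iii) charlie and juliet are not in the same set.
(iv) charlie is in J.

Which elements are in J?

J = {charlie, delta, sierra}

From (iv): charlie ∈ J.
(i): bravo ∉ J.
(iii): juliet ∉ J.
Only one set left: bravo ∈ X.
Only one set left: juliet ∈ X.
(ii): only 3 candidates remain for J, so all are in.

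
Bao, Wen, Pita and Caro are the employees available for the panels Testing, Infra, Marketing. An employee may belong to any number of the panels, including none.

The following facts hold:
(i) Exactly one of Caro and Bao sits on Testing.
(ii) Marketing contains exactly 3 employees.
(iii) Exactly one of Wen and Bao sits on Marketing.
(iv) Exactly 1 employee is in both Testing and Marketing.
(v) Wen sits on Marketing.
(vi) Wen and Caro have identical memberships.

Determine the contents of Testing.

Testing = {Bao, Pita}

From (v): Wen ∈ Marketing.
(iii) (exactly one): Bao ∉ Marketing.
(vi): Caro matches Wen: Caro ∈ Marketing.
(ii): only 3 candidates remain for Marketing, so all are in.
Suppose Bao ∉ Testing: no assignment then satisfies all the clues, so Bao ∈ Testing.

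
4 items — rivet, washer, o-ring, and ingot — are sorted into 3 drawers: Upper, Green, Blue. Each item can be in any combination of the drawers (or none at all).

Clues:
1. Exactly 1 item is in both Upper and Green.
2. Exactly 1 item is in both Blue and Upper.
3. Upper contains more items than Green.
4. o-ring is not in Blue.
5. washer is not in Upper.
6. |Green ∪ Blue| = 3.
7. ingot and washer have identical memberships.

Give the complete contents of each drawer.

Upper = {o-ring, rivet}; Green = {rivet}; Blue = {ingot, rivet, washer}

From (4): o-ring ∉ Blue.
From (5): washer ∉ Upper.
(7): ingot matches washer: ingot ∉ Upper.
Suppose rivet ∉ Upper: no assignment then satisfies all the clues, so rivet ∈ Upper.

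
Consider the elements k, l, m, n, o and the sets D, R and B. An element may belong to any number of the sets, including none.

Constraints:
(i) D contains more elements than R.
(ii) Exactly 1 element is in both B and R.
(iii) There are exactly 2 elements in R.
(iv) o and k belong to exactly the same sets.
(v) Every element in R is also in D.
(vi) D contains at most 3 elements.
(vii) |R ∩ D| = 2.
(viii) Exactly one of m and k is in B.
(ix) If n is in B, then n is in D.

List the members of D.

D = {l, m, n}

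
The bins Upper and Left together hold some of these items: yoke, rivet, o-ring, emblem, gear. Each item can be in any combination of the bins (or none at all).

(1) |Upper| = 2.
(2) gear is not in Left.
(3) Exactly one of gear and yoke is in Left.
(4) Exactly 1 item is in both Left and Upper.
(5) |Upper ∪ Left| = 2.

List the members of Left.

Left = {yoke}

From (2): gear ∉ Left.
(3) (exactly one): yoke ∈ Left.
Suppose rivet ∈ Left: no assignment then satisfies all the clues, so rivet ∉ Left.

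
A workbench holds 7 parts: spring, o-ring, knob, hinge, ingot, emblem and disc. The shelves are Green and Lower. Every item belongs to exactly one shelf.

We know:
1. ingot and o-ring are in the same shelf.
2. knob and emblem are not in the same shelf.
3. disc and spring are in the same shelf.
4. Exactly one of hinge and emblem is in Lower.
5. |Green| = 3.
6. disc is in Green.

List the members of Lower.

Lower = {hinge, ingot, knob, o-ring}

From (6): disc ∈ Green.
(3): spring matches disc: spring ∈ Green.
Suppose o-ring ∉ Lower: no assignment then satisfies all the clues, so o-ring ∈ Lower.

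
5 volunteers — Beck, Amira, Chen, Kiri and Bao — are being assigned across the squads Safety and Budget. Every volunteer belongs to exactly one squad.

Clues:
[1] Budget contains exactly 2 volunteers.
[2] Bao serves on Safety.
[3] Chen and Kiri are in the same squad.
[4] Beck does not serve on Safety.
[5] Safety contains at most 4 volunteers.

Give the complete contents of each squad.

Safety = {Bao, Chen, Kiri}; Budget = {Amira, Beck}

From (2): Bao ∈ Safety.
From (4): Beck ∉ Safety.
Only one squad left: Beck ∈ Budget.
Suppose Amira ∈ Safety: no assignment then satisfies all the clues, so Amira ∉ Safety.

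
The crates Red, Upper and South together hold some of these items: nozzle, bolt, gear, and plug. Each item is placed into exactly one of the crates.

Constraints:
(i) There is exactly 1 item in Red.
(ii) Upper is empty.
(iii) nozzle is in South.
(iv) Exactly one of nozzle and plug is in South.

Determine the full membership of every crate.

Red = {plug}; Upper = {}; South = {bolt, gear, nozzle}

From (iii): nozzle ∈ South.
(ii): Upper already has 0, so the rest are out.
(iv) (exactly one): plug ∉ South.
Only one crate left: plug ∈ Red.
(i): Red already has 1, so the rest are out.
Only one crate left: bolt ∈ South.
Only one crate left: gear ∈ South.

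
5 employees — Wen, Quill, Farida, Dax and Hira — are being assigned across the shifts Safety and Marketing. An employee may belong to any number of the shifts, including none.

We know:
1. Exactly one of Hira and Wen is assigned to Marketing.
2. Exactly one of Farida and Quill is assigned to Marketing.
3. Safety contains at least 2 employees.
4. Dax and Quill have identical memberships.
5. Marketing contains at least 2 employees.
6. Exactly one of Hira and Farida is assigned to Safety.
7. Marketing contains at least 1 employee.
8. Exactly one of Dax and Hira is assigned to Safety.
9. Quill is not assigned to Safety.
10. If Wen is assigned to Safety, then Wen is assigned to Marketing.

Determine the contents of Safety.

Safety = {Hira, Wen}

From (9): Quill ∉ Safety.
(4): Dax matches Quill: Dax ∉ Safety.
(8) (exactly one): Hira ∈ Safety.
(6) (exactly one): Farida ∉ Safety.
(3): only 2 candidates remain for Safety, so all are in.
(10): Wen ∈ Marketing.
(1) (exactly one): Hira ∉ Marketing.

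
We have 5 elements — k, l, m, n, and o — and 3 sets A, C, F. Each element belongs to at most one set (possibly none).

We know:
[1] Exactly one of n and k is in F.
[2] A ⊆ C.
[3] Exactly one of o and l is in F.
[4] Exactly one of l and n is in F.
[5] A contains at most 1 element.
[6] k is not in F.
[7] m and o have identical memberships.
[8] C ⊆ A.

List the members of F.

From (6): k ∉ F.
(1) (exactly one): n ∈ F.
(4) (exactly one): l ∉ F.
(3) (exactly one): o ∈ F.
(7): m matches o: m ∉ A.
(7): m matches o: m ∉ C.
(7): m matches o: m ∈ F.

F = {m, n, o}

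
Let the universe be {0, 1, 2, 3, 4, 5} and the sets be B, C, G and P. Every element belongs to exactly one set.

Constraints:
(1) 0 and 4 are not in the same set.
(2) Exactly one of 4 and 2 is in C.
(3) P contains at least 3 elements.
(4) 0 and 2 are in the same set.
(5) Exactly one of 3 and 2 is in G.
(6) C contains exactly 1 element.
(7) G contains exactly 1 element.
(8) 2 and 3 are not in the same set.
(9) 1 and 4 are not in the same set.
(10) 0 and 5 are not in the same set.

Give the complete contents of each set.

B = {5}; C = {4}; G = {3}; P = {0, 1, 2}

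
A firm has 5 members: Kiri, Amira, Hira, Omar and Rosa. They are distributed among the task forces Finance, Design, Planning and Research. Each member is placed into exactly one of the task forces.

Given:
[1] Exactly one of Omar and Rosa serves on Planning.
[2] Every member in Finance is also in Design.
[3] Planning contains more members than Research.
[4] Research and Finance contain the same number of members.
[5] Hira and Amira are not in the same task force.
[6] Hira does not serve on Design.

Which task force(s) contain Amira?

Amira: Design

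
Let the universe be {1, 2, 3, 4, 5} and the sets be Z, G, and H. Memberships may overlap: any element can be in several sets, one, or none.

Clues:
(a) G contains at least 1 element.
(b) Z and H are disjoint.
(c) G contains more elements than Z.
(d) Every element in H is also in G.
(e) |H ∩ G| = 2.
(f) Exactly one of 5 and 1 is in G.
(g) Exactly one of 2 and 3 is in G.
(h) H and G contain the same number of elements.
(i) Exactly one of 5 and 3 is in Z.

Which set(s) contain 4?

4: none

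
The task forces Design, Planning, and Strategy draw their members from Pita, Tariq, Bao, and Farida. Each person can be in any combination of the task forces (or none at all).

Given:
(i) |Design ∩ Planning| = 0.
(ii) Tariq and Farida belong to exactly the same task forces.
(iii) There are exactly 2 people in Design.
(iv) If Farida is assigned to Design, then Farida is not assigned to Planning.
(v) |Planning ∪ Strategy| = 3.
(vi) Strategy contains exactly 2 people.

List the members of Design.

Design = {Farida, Tariq}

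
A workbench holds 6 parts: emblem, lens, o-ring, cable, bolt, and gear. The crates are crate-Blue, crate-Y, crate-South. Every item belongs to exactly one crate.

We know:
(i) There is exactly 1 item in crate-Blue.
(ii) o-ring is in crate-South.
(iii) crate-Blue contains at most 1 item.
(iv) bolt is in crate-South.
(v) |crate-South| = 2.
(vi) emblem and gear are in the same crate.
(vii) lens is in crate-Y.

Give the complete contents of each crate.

From (ii): o-ring ∈ crate-South.
From (iv): bolt ∈ crate-South.
From (vii): lens ∈ crate-Y.
(v): crate-South already has 2, so the rest are out.
Suppose emblem ∈ crate-Blue: no assignment then satisfies all the clues, so emblem ∉ crate-Blue.

crate-Blue = {cable}; crate-Y = {emblem, gear, lens}; crate-South = {bolt, o-ring}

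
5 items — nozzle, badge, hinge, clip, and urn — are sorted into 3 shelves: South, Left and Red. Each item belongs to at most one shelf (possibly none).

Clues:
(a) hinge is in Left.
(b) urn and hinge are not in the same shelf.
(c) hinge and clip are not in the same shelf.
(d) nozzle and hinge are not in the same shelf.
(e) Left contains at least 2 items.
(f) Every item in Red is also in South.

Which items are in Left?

From (a): hinge ∈ Left.
(b): urn ∉ Left.
(c): clip ∉ Left.
(d): nozzle ∉ Left.
(e): only 2 candidates remain for Left, so all are in.

Left = {badge, hinge}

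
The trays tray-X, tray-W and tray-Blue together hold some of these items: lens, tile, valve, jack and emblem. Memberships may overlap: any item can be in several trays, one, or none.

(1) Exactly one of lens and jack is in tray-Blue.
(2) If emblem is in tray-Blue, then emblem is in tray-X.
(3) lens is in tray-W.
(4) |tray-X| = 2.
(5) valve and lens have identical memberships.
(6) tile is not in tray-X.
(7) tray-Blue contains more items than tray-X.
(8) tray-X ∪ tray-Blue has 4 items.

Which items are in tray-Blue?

tray-Blue = {emblem, lens, valve}

From (3): lens ∈ tray-W.
From (6): tile ∉ tray-X.
(5): valve matches lens: valve ∈ tray-W.
Suppose lens ∉ tray-Blue: no assignment then satisfies all the clues, so lens ∈ tray-Blue.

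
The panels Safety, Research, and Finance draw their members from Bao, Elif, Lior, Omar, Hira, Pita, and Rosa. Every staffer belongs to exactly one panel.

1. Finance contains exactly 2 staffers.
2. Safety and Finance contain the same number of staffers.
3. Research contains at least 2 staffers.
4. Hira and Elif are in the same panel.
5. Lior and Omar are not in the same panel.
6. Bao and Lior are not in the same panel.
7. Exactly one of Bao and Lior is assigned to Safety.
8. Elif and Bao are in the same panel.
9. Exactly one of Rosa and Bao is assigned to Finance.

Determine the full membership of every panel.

Safety = {Lior, Pita}; Research = {Bao, Elif, Hira}; Finance = {Omar, Rosa}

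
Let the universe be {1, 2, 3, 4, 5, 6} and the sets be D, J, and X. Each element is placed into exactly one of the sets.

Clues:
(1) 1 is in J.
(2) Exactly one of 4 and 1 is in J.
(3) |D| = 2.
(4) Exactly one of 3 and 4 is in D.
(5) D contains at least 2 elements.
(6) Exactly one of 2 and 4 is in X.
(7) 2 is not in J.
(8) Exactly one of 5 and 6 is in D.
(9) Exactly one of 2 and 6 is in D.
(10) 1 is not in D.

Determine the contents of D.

From (1): 1 ∈ J.
From (7): 2 ∉ J.
(2) (exactly one): 4 ∉ J.
Suppose 2 ∈ D: no assignment then satisfies all the clues, so 2 ∉ D.

D = {4, 6}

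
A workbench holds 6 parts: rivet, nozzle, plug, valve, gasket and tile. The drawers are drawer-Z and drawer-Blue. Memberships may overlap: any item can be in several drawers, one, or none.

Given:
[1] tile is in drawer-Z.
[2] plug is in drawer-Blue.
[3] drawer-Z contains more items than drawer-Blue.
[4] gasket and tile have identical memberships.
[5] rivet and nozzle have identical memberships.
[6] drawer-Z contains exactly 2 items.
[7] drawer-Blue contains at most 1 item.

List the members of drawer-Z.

drawer-Z = {gasket, tile}

From (1): tile ∈ drawer-Z.
From (2): plug ∈ drawer-Blue.
(4): gasket matches tile: gasket ∈ drawer-Z.
(6): drawer-Z already has 2, so the rest are out.
(7): drawer-Blue already has 1, so the rest are out.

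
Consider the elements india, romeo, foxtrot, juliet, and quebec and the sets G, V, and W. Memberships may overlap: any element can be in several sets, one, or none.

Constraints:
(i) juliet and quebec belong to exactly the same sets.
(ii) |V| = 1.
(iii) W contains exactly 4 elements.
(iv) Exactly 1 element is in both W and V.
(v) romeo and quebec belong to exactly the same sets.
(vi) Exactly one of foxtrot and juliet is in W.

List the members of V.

V = {india}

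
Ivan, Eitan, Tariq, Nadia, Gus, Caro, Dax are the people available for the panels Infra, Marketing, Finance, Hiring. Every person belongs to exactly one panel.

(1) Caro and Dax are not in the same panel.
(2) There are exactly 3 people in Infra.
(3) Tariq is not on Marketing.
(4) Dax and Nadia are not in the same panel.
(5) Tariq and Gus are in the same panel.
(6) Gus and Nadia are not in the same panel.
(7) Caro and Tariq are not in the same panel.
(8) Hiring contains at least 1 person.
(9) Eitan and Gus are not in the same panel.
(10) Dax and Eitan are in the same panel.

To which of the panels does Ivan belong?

Ivan: Infra

From (3): Tariq ∉ Marketing.
(5): Gus matches Tariq: Gus ∉ Marketing.
Suppose Ivan ∉ Infra: no assignment then satisfies all the clues, so Ivan ∈ Infra.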